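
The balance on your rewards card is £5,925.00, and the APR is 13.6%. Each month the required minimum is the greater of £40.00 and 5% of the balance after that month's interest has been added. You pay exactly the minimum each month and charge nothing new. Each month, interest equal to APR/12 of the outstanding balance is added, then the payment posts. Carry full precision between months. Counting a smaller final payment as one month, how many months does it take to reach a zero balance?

Monthly rate r = 13.6%/12 = 1.13333% = 0.0113333.
While 5% of the post-interest balance exceeds £40.00, each month B ← (B·(1+r))·(1 − 0.05), i.e. B shrinks by the factor (1+r)·0.95 = 0.96077.
This holds for months 1–51. Entering month 52 the balance is £769.49; 5% of the post-interest balance is now below £40.00, so the flat £40.00 minimum applies from here.
From month 52 a fixed £40.00 at rate r clears £769.49 in 22 more payments. Total: 51 + 22 = 73 months.

73 months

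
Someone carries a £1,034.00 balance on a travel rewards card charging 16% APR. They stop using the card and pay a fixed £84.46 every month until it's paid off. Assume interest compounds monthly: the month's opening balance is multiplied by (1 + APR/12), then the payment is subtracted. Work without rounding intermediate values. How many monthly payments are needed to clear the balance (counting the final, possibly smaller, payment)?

14 months

Monthly rate r = 16%/12 = 1.33333% = 0.0133333.
Recurrence: B ← B·(1+r) − £84.46.
Month 1: interest £13.79; balance after payment £963.33.
Month 2: interest £12.84; balance after payment £891.71.
Closed form: n = −ln(1 − rB₀/P)/ln(1+r) = −ln(0.83677)/ln(1.01333) ≈ 13.455, so the balance reaches zero during payment 14.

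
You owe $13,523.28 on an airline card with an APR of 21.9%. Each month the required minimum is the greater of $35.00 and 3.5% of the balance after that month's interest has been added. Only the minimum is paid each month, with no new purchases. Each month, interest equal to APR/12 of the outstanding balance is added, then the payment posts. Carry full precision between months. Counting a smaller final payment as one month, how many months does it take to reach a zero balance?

Monthly rate r = 21.9%/12 = 1.825% = 0.01825.
While 3.5% of the post-interest balance exceeds $35.00, each month B ← (B·(1+r))·(1 − 0.035), i.e. B shrinks by the factor (1+r)·0.965 = 0.98261.
This holds for months 1–150. Entering month 151 the balance is $973.51; 3.5% of the post-interest balance is now below $35.00, so the flat $35.00 minimum applies from here.
From month 151 a fixed $35.00 at rate r clears $973.51 in 40 more payments. Total: 150 + 40 = 190 months.

190 months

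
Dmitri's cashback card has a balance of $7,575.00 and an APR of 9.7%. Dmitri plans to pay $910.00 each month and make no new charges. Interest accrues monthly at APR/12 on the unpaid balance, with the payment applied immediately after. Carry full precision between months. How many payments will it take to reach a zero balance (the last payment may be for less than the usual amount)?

9 months

Monthly rate r = 9.7%/12 = 0.808333% = 0.00808333.
Recurrence: B ← B·(1+r) − $910.00.
Month 1: interest $61.23; balance after payment $6,726.23.
Month 2: interest $54.37; balance after payment $5,870.60.
Closed form: n = −ln(1 − rB₀/P)/ln(1+r) = −ln(0.93271)/ln(1.00808) ≈ 8.652, so the balance reaches zero during payment 9.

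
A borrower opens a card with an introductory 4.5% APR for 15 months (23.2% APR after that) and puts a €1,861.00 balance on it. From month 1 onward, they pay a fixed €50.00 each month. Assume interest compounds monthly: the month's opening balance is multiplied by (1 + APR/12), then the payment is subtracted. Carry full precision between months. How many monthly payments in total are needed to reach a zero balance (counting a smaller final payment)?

48 months

Promo months 1–15 at r₀ = 4.5%/12 = 0.00375; months 16+ at r₁ = 23.2%/12 = 0.0193333.
After month 15: iterate B ← B·(1+r₀) − €50.00 for 15 months → €1,198.46.
Then at r₁ with €50.00/mo: n₂ = −ln(1 − r₁·B/P)/ln(1+r₁) ≈ 32.51 → 33 more payments.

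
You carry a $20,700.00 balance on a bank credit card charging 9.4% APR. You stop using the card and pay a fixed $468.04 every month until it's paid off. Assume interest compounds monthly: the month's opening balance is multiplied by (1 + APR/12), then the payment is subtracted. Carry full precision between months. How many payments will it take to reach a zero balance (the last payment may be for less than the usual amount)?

Monthly rate r = 9.4%/12 = 0.783333% = 0.00783333.
Recurrence: B ← B·(1+r) − $468.04.
Month 1: interest $162.15; balance after payment $20,394.11.
Month 2: interest $159.75; balance after payment $20,085.82.
Closed form: n = −ln(1 − rB₀/P)/ln(1+r) = −ln(0.65356)/ln(1.00783) ≈ 54.510, so the balance reaches zero during payment 55.

55 months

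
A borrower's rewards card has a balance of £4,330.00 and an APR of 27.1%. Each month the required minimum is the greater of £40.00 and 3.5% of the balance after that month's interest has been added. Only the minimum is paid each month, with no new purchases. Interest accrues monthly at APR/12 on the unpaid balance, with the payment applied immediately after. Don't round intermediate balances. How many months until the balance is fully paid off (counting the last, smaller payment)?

Monthly rate r = 27.1%/12 = 2.25833% = 0.0225833.
While 3.5% of the post-interest balance exceeds £40.00, each month B ← (B·(1+r))·(1 − 0.035), i.e. B shrinks by the factor (1+r)·0.965 = 0.98679.
This holds for months 1–102. Entering month 103 the balance is £1,115.69; 3.5% of the post-interest balance is now below £40.00, so the flat £40.00 minimum applies from here.
From month 103 a fixed £40.00 at rate r clears £1,115.69 in 45 more payments. Total: 102 + 45 = 147 months.

147 months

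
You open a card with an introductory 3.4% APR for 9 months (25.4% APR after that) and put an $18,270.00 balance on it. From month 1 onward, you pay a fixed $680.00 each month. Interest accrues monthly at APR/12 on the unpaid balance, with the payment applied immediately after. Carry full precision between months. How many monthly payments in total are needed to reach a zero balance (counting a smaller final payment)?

Promo months 1–9 at r₀ = 3.4%/12 = 0.00283333; months 10+ at r₁ = 25.4%/12 = 0.0211667.
After month 9: iterate B ← B·(1+r₀) − $680.00 for 9 months → $12,551.38.
Then at r₁ with $680.00/mo: n₂ = −ln(1 − r₁·B/P)/ln(1+r₁) ≈ 23.65 → 24 more payments.

33 payments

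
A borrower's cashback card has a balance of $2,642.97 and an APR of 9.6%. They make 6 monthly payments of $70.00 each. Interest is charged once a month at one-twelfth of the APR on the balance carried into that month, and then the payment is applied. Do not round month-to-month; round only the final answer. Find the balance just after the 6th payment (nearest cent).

$2,343.91

Monthly rate r = 9.6%/12 = 0.8% = 0.008.
Each month: B ← B·(1+r) − $70.00.
Month 1: interest $21.14; balance after payment $2,594.11.
Month 2: interest $20.75; balance after payment $2,544.87.
Month 3: interest $20.36; balance after payment $2,495.23.
Month 4: interest $19.96; balance after payment $2,445.19.
Month 5: interest $19.56; balance after payment $2,394.75.
Month 6: interest $19.16; balance after payment $2,343.91.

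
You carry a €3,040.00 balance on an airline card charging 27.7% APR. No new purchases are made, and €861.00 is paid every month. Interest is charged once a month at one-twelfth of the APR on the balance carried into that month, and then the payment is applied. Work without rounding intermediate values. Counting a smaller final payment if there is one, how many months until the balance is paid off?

Monthly rate r = 27.7%/12 = 2.30833% = 0.0230833.
Recurrence: B ← B·(1+r) − €861.00.
Month 1: interest €70.17; balance after payment €2,249.17.
Month 2: interest €51.92; balance after payment €1,440.09.
Month 3: interest €33.24; balance after payment €612.33.
Month 4: interest €14.13; balance after payment €0.00.

4 months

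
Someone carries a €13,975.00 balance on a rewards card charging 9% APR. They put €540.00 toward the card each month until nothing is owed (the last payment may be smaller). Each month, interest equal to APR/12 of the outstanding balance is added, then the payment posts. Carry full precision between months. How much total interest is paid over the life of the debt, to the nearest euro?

Monthly rate r = 9%/12 = 0.75% = 0.0075.
Payoff takes n = ⌈−ln(1 − rB₀/P)/ln(1+r)⌉ = ⌈28.880⌉ = 29 payments; the last is €475.44.
Total paid = 28·€540.00 + €475.44 = €15,595.44.
Total interest = total paid − principal = €15,595.44 − €13,975.00 = €1,620.44.

€1,620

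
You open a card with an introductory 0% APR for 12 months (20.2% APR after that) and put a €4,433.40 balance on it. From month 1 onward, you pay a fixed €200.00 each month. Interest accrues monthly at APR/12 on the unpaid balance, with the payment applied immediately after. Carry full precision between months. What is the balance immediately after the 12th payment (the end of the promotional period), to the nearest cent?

Promo months 1–12 at r₀ = 0%/12 = 0; months 13+ at r₁ = 20.2%/12 = 0.0168333.
After month 12 (no interest yet): B = €4,433.40 − 12·€200.00 = €2,033.40.

€2,033.40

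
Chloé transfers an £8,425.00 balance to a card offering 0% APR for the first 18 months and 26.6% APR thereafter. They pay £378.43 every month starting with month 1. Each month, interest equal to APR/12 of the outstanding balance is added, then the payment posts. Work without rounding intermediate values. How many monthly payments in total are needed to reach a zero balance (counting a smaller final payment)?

Promo months 1–18 at r₀ = 0%/12 = 0; months 19+ at r₁ = 26.6%/12 = 0.0221667.
After month 18 (no interest yet): B = £8,425.00 − 18·£378.43 = £1,613.26.
Then at r₁ with £378.43/mo: n₂ = −ln(1 − r₁·B/P)/ln(1+r₁) ≈ 4.53 → 5 more payments.

23 months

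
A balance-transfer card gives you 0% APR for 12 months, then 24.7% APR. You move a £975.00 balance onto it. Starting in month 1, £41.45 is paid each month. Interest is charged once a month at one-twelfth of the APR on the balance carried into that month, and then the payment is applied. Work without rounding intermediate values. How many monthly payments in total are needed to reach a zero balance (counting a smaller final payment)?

Promo months 1–12 at r₀ = 0%/12 = 0; months 13+ at r₁ = 24.7%/12 = 0.0205833.
After month 12 (no interest yet): B = £975.00 − 12·£41.45 = £477.60.
Then at r₁ with £41.45/mo: n₂ = −ln(1 − r₁·B/P)/ln(1+r₁) ≈ 13.29 → 14 more payments.

26 payments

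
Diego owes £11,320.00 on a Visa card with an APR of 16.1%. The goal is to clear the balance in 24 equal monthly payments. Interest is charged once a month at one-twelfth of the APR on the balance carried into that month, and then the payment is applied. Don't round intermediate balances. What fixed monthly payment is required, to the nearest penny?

Monthly rate r = 16.1%/12 = 1.34167% = 0.0134167.
Level-payment amortization: P = B₀·r / (1 − (1+r)^(−n)) = 11320.00·0.0134167 / (1 − 1.01342^(−24)).
Denominator 1 − (1+r)^(−24) = 0.273748601.
P = 151.877 / 0.273748601 ≈ 554.80.

£554.80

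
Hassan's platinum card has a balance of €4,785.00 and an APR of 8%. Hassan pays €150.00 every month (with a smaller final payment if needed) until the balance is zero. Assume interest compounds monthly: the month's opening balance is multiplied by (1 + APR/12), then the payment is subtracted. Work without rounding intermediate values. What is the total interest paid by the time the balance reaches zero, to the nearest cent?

Monthly rate r = 8%/12 = 0.666667% = 0.00666667.
Payoff takes n = ⌈−ln(1 − rB₀/P)/ln(1+r)⌉ = ⌈35.985⌉ = 36 payments; the last is €147.75.
Total paid = 35·€150.00 + €147.75 = €5,397.75.
Total interest = total paid − principal = €5,397.75 − €4,785.00 = €612.75.

€612.75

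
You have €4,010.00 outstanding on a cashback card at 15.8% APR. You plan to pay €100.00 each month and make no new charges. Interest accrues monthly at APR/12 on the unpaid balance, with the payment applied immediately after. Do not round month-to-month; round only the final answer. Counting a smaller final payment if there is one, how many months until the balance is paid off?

58 payments

Monthly rate r = 15.8%/12 = 1.31667% = 0.0131667.
Recurrence: B ← B·(1+r) − €100.00.
Month 1: interest €52.80; balance after payment €3,962.80.
Month 2: interest €52.18; balance after payment €3,914.98.
Closed form: n = −ln(1 − rB₀/P)/ln(1+r) = −ln(0.47202)/ln(1.01317) ≈ 57.393, so the balance reaches zero during payment 58.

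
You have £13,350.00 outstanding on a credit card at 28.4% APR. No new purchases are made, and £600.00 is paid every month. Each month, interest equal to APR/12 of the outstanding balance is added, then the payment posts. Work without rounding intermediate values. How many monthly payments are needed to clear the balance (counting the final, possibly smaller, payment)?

32 months

Monthly rate r = 28.4%/12 = 2.36667% = 0.0236667.
Recurrence: B ← B·(1+r) − £600.00.
Month 1: interest £315.95; balance after payment £13,065.95.
Month 2: interest £309.23; balance after payment £12,775.18.
Closed form: n = −ln(1 − rB₀/P)/ln(1+r) = −ln(0.47342)/ln(1.02367) ≈ 31.969, so the balance reaches zero during payment 32.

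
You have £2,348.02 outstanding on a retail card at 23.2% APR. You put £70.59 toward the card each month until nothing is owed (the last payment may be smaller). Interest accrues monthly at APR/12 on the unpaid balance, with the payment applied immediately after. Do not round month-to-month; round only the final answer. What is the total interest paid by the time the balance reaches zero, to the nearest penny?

Monthly rate r = 23.2%/12 = 1.93333% = 0.0193333.
Payoff takes n = ⌈−ln(1 − rB₀/P)/ln(1+r)⌉ = ⌈53.802⌉ = 54 payments; the last is £56.72.
Total paid = 53·£70.59 + £56.72 = £3,797.99.
Total interest = total paid − principal = £3,797.99 − £2,348.02 = £1,449.97.

£1,449.97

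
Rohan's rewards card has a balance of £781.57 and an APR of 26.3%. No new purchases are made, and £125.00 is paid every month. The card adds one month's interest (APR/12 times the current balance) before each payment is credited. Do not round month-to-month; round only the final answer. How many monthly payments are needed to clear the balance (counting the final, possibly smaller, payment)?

Monthly rate r = 26.3%/12 = 2.19167% = 0.0219167.
Recurrence: B ← B·(1+r) − £125.00.
Month 1: interest £17.13; balance after payment £673.70.
Month 2: interest £14.77; balance after payment £563.46.
Closed form: n = −ln(1 − rB₀/P)/ln(1+r) = −ln(0.86296)/ln(1.02192) ≈ 6.798, so the balance reaches zero during payment 7.

7 payments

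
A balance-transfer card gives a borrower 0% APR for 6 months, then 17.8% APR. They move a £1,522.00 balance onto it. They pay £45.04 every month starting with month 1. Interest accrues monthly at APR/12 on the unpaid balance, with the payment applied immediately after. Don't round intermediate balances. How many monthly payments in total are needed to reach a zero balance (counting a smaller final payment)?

Promo months 1–6 at r₀ = 0%/12 = 0; months 7+ at r₁ = 17.8%/12 = 0.0148333.
After month 6 (no interest yet): B = £1,522.00 − 6·£45.04 = £1,251.76.
Then at r₁ with £45.04/mo: n₂ = −ln(1 − r₁·B/P)/ln(1+r₁) ≈ 36.09 → 37 more payments.

43 payments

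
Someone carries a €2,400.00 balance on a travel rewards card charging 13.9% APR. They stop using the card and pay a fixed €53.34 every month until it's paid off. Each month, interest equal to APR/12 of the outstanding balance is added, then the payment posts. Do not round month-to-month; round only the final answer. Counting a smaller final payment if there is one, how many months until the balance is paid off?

Monthly rate r = 13.9%/12 = 1.15833% = 0.0115833.
Recurrence: B ← B·(1+r) − €53.34.
Month 1: interest €27.80; balance after payment €2,374.46.
Month 2: interest €27.50; balance after payment €2,348.62.
Closed form: n = −ln(1 − rB₀/P)/ln(1+r) = −ln(0.47882)/ln(1.01158) ≈ 63.945, so the balance reaches zero during payment 64.

64 months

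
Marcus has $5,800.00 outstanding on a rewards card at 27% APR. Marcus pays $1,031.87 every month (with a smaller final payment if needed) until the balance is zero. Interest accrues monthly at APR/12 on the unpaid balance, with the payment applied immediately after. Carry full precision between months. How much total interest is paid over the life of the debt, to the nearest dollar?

$471

Monthly rate r = 27%/12 = 2.25% = 0.0225.
Payoff takes n = ⌈−ln(1 − rB₀/P)/ln(1+r)⌉ = ⌈6.077⌉ = 7 payments; the last is $80.05.
Total paid = 6·$1,031.87 + $80.05 = $6,271.27.
Total interest = total paid − principal = $6,271.27 − $5,800.00 = $471.27.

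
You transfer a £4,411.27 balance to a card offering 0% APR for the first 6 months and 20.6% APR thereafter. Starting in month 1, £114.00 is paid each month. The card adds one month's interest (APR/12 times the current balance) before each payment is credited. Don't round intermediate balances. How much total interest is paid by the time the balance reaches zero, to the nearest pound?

Promo months 1–6 at r₀ = 0%/12 = 0; months 7+ at r₁ = 20.6%/12 = 0.0171667.
After month 6 (no interest yet): B = £4,411.27 − 6·£114.00 = £3,727.27.
Then at r₁ with £114.00/mo: n₂ = −ln(1 − r₁·B/P)/ln(1+r₁) ≈ 48.40 → 49 more payments.
Total paid = 54·£114.00 + £46.21 = £6,202.21; interest = £6,202.21 − £4,411.27 = £1,790.94.

£1,791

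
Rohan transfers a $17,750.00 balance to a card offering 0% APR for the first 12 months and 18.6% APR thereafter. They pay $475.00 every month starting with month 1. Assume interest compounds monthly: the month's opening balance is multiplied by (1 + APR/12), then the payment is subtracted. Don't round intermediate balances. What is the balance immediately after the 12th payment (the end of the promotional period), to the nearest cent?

$12,050.00

Promo months 1–12 at r₀ = 0%/12 = 0; months 13+ at r₁ = 18.6%/12 = 0.0155.
After month 12 (no interest yet): B = $17,750.00 − 12·$475.00 = $12,050.00.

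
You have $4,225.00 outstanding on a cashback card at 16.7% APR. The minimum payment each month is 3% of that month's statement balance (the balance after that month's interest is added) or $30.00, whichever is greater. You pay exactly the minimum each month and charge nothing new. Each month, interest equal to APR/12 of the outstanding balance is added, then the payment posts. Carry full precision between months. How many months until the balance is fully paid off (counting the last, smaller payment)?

Monthly rate r = 16.7%/12 = 1.39167% = 0.0139167.
While 3% of the post-interest balance exceeds $30.00, each month B ← (B·(1+r))·(1 − 0.03), i.e. B shrinks by the factor (1+r)·0.97 = 0.9835.
This holds for months 1–88. Entering month 89 the balance is $977.10; 3% of the post-interest balance is now below $30.00, so the flat $30.00 minimum applies from here.
From month 89 a fixed $30.00 at rate r clears $977.10 in 44 more payments. Total: 88 + 44 = 132 months.

132 months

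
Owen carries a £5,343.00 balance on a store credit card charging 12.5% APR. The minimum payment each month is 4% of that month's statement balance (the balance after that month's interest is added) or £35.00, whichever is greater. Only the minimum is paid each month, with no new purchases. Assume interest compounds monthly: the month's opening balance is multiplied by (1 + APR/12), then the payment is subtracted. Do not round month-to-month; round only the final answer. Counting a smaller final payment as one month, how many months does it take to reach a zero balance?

Monthly rate r = 12.5%/12 = 1.04167% = 0.0104167.
While 4% of the post-interest balance exceeds £35.00, each month B ← (B·(1+r))·(1 − 0.04), i.e. B shrinks by the factor (1+r)·0.96 = 0.97.
This holds for months 1–60. Entering month 61 the balance is £859.19; 4% of the post-interest balance is now below £35.00, so the flat £35.00 minimum applies from here.
From month 61 a fixed £35.00 at rate r clears £859.19 in 29 more payments. Total: 60 + 29 = 89 months.

89 months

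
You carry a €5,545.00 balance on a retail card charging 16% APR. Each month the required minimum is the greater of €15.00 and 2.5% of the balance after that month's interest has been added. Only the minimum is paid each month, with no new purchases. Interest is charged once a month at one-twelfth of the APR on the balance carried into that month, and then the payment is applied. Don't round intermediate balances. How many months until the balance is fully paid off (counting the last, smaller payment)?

Monthly rate r = 16%/12 = 1.33333% = 0.0133333.
While 2.5% of the post-interest balance exceeds €15.00, each month B ← (B·(1+r))·(1 − 0.025), i.e. B shrinks by the factor (1+r)·0.975 = 0.988.
This holds for months 1–186. Entering month 187 the balance is €587.07; 2.5% of the post-interest balance is now below €15.00, so the flat €15.00 minimum applies from here.
From month 187 a fixed €15.00 at rate r clears €587.07 in 56 more payments. Total: 186 + 56 = 242 months.

242 months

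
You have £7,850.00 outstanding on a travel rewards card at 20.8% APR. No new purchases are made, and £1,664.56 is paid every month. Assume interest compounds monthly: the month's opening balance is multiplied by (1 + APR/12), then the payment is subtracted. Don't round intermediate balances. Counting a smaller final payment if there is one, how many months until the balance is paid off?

Monthly rate r = 20.8%/12 = 1.73333% = 0.0173333.
Recurrence: B ← B·(1+r) − £1,664.56.
Month 1: interest £136.07; balance after payment £6,321.51.
Month 2: interest £109.57; balance after payment £4,766.52.
Month 3: interest £82.62; balance after payment £3,184.58.
Month 4: interest £55.20; balance after payment £1,575.22.
Month 5: interest £27.30; balance after payment £0.00.

5 payments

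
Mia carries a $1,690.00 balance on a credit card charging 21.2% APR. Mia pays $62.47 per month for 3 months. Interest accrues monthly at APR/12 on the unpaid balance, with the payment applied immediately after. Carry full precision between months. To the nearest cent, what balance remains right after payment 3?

Monthly rate r = 21.2%/12 = 1.76667% = 0.0176667.
Each month: B ← B·(1+r) − $62.47.
Month 1: interest $29.86; balance after payment $1,657.39.
Month 2: interest $29.28; balance after payment $1,624.20.
Month 3: interest $28.69; balance after payment $1,590.42.

$1,590.42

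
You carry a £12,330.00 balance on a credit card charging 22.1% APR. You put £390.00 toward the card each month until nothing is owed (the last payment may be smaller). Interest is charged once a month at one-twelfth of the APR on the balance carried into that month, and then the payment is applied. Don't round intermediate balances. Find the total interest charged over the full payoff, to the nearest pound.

£6,325

Monthly rate r = 22.1%/12 = 1.84167% = 0.0184167.
Payoff takes n = ⌈−ln(1 − rB₀/P)/ln(1+r)⌉ = ⌈47.831⌉ = 48 payments; the last is £324.54.
Total paid = 47·£390.00 + £324.54 = £18,654.54.
Total interest = total paid − principal = £18,654.54 − £12,330.00 = £6,324.54.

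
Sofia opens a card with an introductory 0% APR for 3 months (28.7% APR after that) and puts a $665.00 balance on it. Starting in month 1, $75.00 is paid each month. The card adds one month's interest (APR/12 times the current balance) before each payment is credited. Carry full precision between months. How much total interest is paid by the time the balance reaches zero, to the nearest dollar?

Promo months 1–3 at r₀ = 0%/12 = 0; months 4+ at r₁ = 28.7%/12 = 0.0239167.
After month 3 (no interest yet): B = $665.00 − 3·$75.00 = $440.00.
Then at r₁ with $75.00/mo: n₂ = −ln(1 − r₁·B/P)/ln(1+r₁) ≈ 6.40 → 7 more payments.
Total paid = 9·$75.00 + $29.96 = $704.96; interest = $704.96 − $665.00 = $39.96.

$40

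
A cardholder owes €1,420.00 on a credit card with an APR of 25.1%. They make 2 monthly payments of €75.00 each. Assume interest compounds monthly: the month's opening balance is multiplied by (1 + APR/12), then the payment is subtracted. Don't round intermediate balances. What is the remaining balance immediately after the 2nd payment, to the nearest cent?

Monthly rate r = 25.1%/12 = 2.09167% = 0.0209167.
Each month: B ← B·(1+r) − €75.00.
Month 1: interest €29.70; balance after payment €1,374.70.
Month 2: interest €28.75; balance after payment €1,328.46.

€1,328.46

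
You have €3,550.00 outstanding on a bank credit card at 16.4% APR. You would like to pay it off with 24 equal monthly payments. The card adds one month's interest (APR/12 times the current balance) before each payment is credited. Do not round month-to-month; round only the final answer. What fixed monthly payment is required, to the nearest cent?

Monthly rate r = 16.4%/12 = 1.36667% = 0.0136667.
Level-payment amortization: P = B₀·r / (1 − (1+r)^(−n)) = 3550.00·0.0136667 / (1 − 1.01367^(−24)).
Denominator 1 − (1+r)^(−24) = 0.27803519.
P = 48.5167 / 0.27803519 ≈ 174.50.

€174.50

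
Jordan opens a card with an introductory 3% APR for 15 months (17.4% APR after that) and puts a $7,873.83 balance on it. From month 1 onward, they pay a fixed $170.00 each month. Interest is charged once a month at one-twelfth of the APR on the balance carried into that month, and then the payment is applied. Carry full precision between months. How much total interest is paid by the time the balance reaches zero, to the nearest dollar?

Promo months 1–15 at r₀ = 3%/12 = 0.0025; months 16+ at r₁ = 17.4%/12 = 0.0145.
After month 15: iterate B ← B·(1+r₀) − $170.00 for 15 months → $5,579.21.
Then at r₁ with $170.00/mo: n₂ = −ln(1 − r₁·B/P)/ln(1+r₁) ≈ 44.88 → 45 more payments.
Total paid = 59·$170.00 + $148.97 = $10,178.97; interest = $10,178.97 − $7,873.83 = $2,305.14.

$2,305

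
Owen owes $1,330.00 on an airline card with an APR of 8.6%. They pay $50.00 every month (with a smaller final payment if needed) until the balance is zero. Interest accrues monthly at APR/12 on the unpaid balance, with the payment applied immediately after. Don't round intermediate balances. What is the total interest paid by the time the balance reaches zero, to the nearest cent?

$150.93

Monthly rate r = 8.6%/12 = 0.716667% = 0.00716667.
Payoff takes n = ⌈−ln(1 − rB₀/P)/ln(1+r)⌉ = ⌈29.618⌉ = 30 payments; the last is $30.93.
Total paid = 29·$50.00 + $30.93 = $1,480.93.
Total interest = total paid − principal = $1,480.93 − $1,330.00 = $150.93.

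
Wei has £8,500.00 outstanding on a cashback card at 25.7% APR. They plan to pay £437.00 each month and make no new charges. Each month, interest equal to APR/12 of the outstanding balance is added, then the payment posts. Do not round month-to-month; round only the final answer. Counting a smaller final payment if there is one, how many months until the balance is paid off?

26 months

Monthly rate r = 25.7%/12 = 2.14167% = 0.0214167.
Recurrence: B ← B·(1+r) − £437.00.
Month 1: interest £182.04; balance after payment £8,245.04.
Month 2: interest £176.58; balance after payment £7,984.62.
Closed form: n = −ln(1 − rB₀/P)/ln(1+r) = −ln(0.58343)/ln(1.02142) ≈ 25.428, so the balance reaches zero during payment 26.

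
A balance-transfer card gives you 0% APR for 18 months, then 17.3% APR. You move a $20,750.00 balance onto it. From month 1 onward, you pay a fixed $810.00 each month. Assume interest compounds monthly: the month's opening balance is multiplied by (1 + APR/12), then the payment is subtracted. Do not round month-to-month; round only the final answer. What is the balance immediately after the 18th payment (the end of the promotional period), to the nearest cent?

$6,170.00

Promo months 1–18 at r₀ = 0%/12 = 0; months 19+ at r₁ = 17.3%/12 = 0.0144167.
After month 18 (no interest yet): B = $20,750.00 − 18·$810.00 = $6,170.00.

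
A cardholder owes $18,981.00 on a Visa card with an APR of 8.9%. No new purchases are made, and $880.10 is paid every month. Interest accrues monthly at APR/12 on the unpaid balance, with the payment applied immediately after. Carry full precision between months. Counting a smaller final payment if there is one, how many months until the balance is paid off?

Monthly rate r = 8.9%/12 = 0.741667% = 0.00741667.
Recurrence: B ← B·(1+r) − $880.10.
Month 1: interest $140.78; balance after payment $18,241.68.
Month 2: interest $135.29; balance after payment $17,496.87.
Closed form: n = −ln(1 − rB₀/P)/ln(1+r) = −ln(0.84005)/ln(1.00742) ≈ 23.588, so the balance reaches zero during payment 24.

24 months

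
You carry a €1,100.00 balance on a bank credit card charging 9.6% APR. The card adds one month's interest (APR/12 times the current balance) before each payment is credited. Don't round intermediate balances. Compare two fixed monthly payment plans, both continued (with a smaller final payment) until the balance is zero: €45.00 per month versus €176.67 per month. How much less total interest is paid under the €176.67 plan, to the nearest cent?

€95.93

Monthly rate r = 9.6%/12 = 0.8% = 0.008.
At €45.00/mo: n = ⌈−ln(1 − rB₀/P)/ln(1+r)⌉ = 28 payments (last €13.95); total interest = total paid − €1,100.00 = €128.95.
At €176.67/mo: 7 payments (last €73.00); total interest €33.02.
Interest saved = €128.95 − €33.02 = €95.93.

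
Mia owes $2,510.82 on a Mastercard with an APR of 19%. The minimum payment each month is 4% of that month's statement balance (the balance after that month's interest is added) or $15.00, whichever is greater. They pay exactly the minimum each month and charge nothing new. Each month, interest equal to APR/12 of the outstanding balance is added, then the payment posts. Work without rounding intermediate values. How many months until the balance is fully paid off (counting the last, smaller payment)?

108 months

Monthly rate r = 19%/12 = 1.58333% = 0.0158333.
While 4% of the post-interest balance exceeds $15.00, each month B ← (B·(1+r))·(1 − 0.04), i.e. B shrinks by the factor (1+r)·0.96 = 0.9752.
This holds for months 1–77. Entering month 78 the balance is $363.10; 4% of the post-interest balance is now below $15.00, so the flat $15.00 minimum applies from here.
From month 78 a fixed $15.00 at rate r clears $363.10 in 31 more payments. Total: 77 + 31 = 108 months.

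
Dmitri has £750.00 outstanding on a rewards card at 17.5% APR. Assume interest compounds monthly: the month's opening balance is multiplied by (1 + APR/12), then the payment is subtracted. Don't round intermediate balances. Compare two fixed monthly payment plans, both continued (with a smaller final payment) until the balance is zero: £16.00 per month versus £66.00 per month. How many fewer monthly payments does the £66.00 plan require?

Monthly rate r = 17.5%/12 = 1.45833% = 0.0145833.
At £16.00/mo: n = ⌈−ln(1 − rB₀/P)/ln(1+r)⌉ = 80 payments (last £7.73); total interest = total paid − £750.00 = £521.73.
At £66.00/mo: 13 payments (last £34.08); total interest £76.08.
Payments saved = 80 − 13 = 67.

67 fewer payments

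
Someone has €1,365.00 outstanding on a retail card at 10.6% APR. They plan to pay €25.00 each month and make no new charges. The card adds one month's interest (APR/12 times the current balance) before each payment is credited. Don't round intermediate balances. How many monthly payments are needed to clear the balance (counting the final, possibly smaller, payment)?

75 payments

Monthly rate r = 10.6%/12 = 0.883333% = 0.00883333.
Recurrence: B ← B·(1+r) − €25.00.
Month 1: interest €12.06; balance after payment €1,352.06.
Month 2: interest €11.94; balance after payment €1,339.00.
Closed form: n = −ln(1 − rB₀/P)/ln(1+r) = −ln(0.5177)/ln(1.00883) ≈ 74.860, so the balance reaches zero during payment 75.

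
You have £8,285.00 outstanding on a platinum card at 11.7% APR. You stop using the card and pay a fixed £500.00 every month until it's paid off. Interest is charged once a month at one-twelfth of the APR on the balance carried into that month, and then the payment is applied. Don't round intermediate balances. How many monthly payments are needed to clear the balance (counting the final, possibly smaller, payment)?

19 months

Monthly rate r = 11.7%/12 = 0.975% = 0.00975.
Recurrence: B ← B·(1+r) − £500.00.
Month 1: interest £80.78; balance after payment £7,865.78.
Month 2: interest £76.69; balance after payment £7,442.47.
Closed form: n = −ln(1 − rB₀/P)/ln(1+r) = −ln(0.83844)/ln(1.00975) ≈ 18.161, so the balance reaches zero during payment 19.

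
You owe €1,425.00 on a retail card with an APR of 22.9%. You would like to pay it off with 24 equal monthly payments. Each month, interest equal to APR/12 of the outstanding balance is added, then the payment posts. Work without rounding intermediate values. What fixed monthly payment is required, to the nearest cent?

€74.56

Monthly rate r = 22.9%/12 = 1.90833% = 0.0190833.
Level-payment amortization: P = B₀·r / (1 − (1+r)^(−n)) = 1425.00·0.0190833 / (1 − 1.01908^(−24)).
Denominator 1 − (1+r)^(−24) = 0.364717013.
P = 27.1937 / 0.364717013 ≈ 74.56.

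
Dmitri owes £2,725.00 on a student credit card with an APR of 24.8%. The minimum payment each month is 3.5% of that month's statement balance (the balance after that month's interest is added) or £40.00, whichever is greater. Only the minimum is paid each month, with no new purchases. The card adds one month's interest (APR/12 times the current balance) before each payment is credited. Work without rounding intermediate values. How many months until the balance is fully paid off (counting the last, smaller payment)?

101 months

Monthly rate r = 24.8%/12 = 2.06667% = 0.0206667.
While 3.5% of the post-interest balance exceeds £40.00, each month B ← (B·(1+r))·(1 − 0.035), i.e. B shrinks by the factor (1+r)·0.965 = 0.98494.
This holds for months 1–59. Entering month 60 the balance is £1,113.35; 3.5% of the post-interest balance is now below £40.00, so the flat £40.00 minimum applies from here.
From month 60 a fixed £40.00 at rate r clears £1,113.35 in 42 more payments. Total: 59 + 42 = 101 months.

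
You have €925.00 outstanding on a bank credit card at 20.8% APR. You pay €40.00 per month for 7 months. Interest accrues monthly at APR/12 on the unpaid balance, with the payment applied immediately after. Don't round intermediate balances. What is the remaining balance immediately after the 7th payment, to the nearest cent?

Monthly rate r = 20.8%/12 = 1.73333% = 0.0173333.
Each month: B ← B·(1+r) − €40.00.
Month 1: interest €16.03; balance after payment €901.03.
Month 2: interest €15.62; balance after payment €876.65.
Month 3: interest €15.20; balance after payment €851.85.
Month 4: interest €14.77; balance after payment €826.61.
Month 5: interest €14.33; balance after payment €800.94.
Month 6: interest €13.88; balance after payment €774.82.
Month 7: interest €13.43; balance after payment €748.25.

€748.25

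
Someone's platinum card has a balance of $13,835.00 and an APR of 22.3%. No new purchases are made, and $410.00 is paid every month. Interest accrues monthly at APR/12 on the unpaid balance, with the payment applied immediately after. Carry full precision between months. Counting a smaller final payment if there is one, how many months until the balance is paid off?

Monthly rate r = 22.3%/12 = 1.85833% = 0.0185833.
Recurrence: B ← B·(1+r) − $410.00.
Month 1: interest $257.10; balance after payment $13,682.10.
Month 2: interest $254.26; balance after payment $13,526.36.
Closed form: n = −ln(1 − rB₀/P)/ln(1+r) = −ln(0.37293)/ln(1.01858) ≈ 53.570, so the balance reaches zero during payment 54.

54 months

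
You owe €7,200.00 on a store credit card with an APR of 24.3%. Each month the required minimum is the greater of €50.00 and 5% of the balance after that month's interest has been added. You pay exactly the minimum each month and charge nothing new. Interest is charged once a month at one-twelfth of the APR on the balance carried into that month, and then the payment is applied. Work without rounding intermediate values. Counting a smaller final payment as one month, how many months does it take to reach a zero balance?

90 months

Monthly rate r = 24.3%/12 = 2.025% = 0.02025.
While 5% of the post-interest balance exceeds €50.00, each month B ← (B·(1+r))·(1 − 0.05), i.e. B shrinks by the factor (1+r)·0.95 = 0.96924.
This holds for months 1–64. Entering month 65 the balance is €974.69; 5% of the post-interest balance is now below €50.00, so the flat €50.00 minimum applies from here.
From month 65 a fixed €50.00 at rate r clears €974.69 in 26 more payments. Total: 64 + 26 = 90 months.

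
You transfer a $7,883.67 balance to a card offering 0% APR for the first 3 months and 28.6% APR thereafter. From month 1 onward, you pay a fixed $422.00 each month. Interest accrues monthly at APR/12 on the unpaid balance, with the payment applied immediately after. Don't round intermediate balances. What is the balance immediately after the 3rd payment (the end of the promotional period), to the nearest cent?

Promo months 1–3 at r₀ = 0%/12 = 0; months 4+ at r₁ = 28.6%/12 = 0.0238333.
After month 3 (no interest yet): B = $7,883.67 − 3·$422.00 = $6,617.67.

$6,617.67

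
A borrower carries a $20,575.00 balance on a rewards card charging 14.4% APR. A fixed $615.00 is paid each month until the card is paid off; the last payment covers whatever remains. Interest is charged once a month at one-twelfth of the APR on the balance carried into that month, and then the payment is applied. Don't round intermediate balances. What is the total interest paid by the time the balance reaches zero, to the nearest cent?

$5,887.58

Monthly rate r = 14.4%/12 = 1.2% = 0.012.
Payoff takes n = ⌈−ln(1 − rB₀/P)/ln(1+r)⌉ = ⌈43.028⌉ = 44 payments; the last is $17.58.
Total paid = 43·$615.00 + $17.58 = $26,462.58.
Total interest = total paid − principal = $26,462.58 − $20,575.00 = $5,887.58.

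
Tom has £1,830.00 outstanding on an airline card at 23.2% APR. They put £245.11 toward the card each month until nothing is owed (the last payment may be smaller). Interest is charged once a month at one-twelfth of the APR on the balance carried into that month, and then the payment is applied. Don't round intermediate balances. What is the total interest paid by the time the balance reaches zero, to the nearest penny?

£165.67

Monthly rate r = 23.2%/12 = 1.93333% = 0.0193333.
Payoff takes n = ⌈−ln(1 − rB₀/P)/ln(1+r)⌉ = ⌈8.141⌉ = 9 payments; the last is £34.79.
Total paid = 8·£245.11 + £34.79 = £1,995.67.
Total interest = total paid − principal = £1,995.67 − £1,830.00 = £165.67.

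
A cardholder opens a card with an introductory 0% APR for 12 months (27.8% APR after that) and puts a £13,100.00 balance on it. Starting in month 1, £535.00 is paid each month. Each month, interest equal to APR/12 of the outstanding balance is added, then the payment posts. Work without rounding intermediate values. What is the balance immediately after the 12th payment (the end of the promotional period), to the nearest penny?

£6,680.00

Promo months 1–12 at r₀ = 0%/12 = 0; months 13+ at r₁ = 27.8%/12 = 0.0231667.
After month 12 (no interest yet): B = £13,100.00 − 12·£535.00 = £6,680.00.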